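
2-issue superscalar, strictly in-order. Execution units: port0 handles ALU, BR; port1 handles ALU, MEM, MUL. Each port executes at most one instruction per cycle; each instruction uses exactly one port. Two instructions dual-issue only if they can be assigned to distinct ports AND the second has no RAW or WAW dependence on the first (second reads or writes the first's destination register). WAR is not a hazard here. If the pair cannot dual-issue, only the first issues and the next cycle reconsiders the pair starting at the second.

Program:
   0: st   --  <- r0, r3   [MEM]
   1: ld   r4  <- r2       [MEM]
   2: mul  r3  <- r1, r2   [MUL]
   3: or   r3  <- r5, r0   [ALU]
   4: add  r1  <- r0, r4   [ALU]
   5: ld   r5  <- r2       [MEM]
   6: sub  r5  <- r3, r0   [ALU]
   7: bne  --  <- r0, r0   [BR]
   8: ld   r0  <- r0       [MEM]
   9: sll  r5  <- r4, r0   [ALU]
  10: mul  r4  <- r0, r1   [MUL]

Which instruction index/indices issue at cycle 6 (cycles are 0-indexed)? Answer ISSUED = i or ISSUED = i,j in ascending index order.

ISSUED = 8

#0 head=0: st i0 no-port MEM/MEM
#1 head=1: ld i1 no-port MEM/MUL
#2 head=2: mul i2 WAW r3
#3 head=3: or add i3/i4 pair
#4 head=5: ld i5 WAW r5
#5 head=6: sub bne i6/i7 pair
#6 head=8: ld i8 RAW r0
#7 head=9: sll mul i9/i10 pair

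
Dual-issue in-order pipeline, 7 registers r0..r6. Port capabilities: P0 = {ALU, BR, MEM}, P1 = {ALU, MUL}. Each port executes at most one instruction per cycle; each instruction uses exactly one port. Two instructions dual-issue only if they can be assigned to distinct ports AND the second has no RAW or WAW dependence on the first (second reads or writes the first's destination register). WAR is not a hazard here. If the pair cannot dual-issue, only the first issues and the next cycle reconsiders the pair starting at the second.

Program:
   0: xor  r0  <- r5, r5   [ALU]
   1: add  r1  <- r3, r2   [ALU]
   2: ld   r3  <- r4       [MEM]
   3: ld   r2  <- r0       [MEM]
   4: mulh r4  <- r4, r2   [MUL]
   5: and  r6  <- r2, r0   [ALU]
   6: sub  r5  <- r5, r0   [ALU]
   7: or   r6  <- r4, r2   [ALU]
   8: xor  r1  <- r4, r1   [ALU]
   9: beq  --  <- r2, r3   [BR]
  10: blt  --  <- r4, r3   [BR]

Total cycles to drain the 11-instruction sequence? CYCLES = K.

CYCLES = 7

t=0 i0/i1:xor.ALU;add.ALU ; 2-wide
t=1 i2:ld.MEM ; no-port MEM/MEM
t=2 i3:ld.MEM ; RAW r2
t=3 i4/i5:mulh.MUL;and.ALU ; 2-wide
t=4 i6/i7:sub.ALU;or.ALU ; 2-wide
t=5 i8/i9:xor.ALU;beq.BR ; 2-wide
t=6 i10:blt.BR ; tail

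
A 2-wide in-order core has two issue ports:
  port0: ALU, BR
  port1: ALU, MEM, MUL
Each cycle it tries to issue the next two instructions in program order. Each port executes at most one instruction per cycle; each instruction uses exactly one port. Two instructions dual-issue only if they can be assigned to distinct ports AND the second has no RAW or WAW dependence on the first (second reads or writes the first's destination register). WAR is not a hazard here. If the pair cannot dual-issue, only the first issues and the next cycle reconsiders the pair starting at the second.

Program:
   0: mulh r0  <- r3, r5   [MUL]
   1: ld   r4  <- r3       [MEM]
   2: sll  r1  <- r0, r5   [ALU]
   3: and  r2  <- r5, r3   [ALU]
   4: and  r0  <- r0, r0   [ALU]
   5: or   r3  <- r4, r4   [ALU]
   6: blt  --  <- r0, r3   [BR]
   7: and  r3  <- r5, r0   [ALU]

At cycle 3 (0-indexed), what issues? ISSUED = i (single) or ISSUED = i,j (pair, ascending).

#0 head=0: mulh i0 no-port MUL/MEM
#1 head=1: ld;sll i1,i2 pair
#2 head=3: and;and i3,i4 pair
#3 head=5: or i5 RAW r3
#4 head=6: blt;and i6,i7 pair

ISSUED = 5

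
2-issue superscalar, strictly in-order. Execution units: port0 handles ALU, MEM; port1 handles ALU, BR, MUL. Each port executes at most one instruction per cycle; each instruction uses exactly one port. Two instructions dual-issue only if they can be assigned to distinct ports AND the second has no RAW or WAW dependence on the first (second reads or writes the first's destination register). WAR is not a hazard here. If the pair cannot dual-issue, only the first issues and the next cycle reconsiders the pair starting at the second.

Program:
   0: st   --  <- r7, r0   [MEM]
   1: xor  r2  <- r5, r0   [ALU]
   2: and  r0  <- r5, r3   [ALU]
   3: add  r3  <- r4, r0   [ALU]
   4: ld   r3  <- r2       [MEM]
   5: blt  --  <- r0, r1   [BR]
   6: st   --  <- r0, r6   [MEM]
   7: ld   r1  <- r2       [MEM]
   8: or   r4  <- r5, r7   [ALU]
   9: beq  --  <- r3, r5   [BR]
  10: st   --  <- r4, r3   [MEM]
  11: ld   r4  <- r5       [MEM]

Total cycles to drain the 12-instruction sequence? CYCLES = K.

CYCLES = 8

  cy0 -> i0/i1 (st.MEM/xor.ALU) 2-wide
  cy1 -> i2 (and.ALU) RAW r0
  cy2 -> i3 (add.ALU) WAW r3
  cy3 -> i4/i5 (ld.MEM/blt.BR) 2-wide
  cy4 -> i6 (st.MEM) no-port MEM/MEM
  cy5 -> i7/i8 (ld.MEM/or.ALU) 2-wide
  cy6 -> i9/i10 (beq.BR/st.MEM) 2-wide
  cy7 -> i11 (ld.MEM) tail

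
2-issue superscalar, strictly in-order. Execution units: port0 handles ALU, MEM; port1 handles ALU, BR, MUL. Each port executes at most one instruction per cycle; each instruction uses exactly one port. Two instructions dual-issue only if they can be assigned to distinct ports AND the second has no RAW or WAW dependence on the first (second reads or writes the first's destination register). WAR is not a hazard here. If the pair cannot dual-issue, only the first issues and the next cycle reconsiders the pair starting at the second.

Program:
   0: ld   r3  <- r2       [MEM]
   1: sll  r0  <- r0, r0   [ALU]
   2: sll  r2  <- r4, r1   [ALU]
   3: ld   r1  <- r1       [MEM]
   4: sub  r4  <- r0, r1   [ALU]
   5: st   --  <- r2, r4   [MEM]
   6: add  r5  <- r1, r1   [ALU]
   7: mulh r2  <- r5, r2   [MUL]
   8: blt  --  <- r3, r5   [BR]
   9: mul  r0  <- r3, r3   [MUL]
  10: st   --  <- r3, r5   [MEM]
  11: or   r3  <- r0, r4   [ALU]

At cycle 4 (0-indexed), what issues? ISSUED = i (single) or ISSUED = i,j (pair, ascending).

ISSUED = 7

c0: i0,i1 ld.MEM/sll.ALU  2-wide
c1: i2,i3 sll.ALU/ld.MEM  2-wide
c2: i4 sub.ALU  RAW r4
c3: i5,i6 st.MEM/add.ALU  2-wide
c4: i7 mulh.MUL  no-port MUL/BR
c5: i8 blt.BR  no-port BR/MUL
c6: i9,i10 mul.MUL/st.MEM  2-wide
c7: i11 or.ALU  tail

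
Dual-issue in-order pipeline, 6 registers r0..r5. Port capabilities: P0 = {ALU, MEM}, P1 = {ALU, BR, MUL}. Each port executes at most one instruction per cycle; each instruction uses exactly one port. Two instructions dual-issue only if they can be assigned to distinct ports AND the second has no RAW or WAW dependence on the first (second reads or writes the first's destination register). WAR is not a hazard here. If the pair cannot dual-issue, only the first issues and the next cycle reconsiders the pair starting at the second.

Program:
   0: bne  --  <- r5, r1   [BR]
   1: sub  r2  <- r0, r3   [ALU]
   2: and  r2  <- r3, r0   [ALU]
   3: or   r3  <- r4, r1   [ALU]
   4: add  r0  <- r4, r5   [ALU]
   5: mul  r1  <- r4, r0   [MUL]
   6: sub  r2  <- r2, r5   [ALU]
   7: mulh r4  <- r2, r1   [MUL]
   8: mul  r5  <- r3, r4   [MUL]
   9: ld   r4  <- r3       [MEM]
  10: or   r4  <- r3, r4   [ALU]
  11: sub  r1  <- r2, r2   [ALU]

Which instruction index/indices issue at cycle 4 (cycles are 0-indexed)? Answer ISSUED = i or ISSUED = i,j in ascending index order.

[0] i0,i1  bne/sub  -- pair
[1] i2,i3  and/or  -- pair
[2] i4  add  -- RAW r0
[3] i5,i6  mul/sub  -- pair
[4] i7  mulh  -- no-port MUL/MUL
[5] i8,i9  mul/ld  -- pair
[6] i10,i11  or/sub  -- pair

ISSUED = 7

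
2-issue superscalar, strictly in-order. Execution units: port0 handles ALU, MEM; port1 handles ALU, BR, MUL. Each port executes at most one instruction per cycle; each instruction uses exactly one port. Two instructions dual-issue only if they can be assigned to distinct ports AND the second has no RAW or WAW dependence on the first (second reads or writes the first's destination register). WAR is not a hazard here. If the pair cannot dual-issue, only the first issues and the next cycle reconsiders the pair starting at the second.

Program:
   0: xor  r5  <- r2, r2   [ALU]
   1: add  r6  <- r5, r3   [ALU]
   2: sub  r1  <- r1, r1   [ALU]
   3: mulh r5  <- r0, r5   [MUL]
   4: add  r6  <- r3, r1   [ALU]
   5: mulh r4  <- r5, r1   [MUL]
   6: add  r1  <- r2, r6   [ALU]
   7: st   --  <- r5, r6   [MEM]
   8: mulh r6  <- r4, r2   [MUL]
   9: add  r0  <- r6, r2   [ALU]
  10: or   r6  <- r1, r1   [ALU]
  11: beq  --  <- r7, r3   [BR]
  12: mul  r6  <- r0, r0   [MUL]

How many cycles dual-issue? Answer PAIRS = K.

#0 head=0: xor.ALU i0 RAW r5
#1 head=1: add.ALU/sub.ALU i1+i2 dual
#2 head=3: mulh.MUL/add.ALU i3+i4 dual
#3 head=5: mulh.MUL/add.ALU i5+i6 dual
#4 head=7: st.MEM/mulh.MUL i7+i8 dual
#5 head=9: add.ALU/or.ALU i9+i10 dual
#6 head=11: beq.BR i11 no-port BR/MUL
#7 head=12: mul.MUL i12 tail

PAIRS = 5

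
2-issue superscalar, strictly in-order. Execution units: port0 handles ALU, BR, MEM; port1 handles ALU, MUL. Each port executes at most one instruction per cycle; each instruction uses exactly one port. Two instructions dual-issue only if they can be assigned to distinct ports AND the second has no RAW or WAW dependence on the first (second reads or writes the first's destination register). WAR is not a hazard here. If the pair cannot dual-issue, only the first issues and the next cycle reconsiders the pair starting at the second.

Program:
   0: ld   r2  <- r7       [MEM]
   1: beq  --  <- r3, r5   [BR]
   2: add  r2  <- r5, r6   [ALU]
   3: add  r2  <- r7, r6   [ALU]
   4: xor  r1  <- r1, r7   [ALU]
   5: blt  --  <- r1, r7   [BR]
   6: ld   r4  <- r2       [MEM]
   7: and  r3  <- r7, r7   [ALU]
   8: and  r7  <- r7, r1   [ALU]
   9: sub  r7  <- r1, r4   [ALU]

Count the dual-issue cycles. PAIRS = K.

c0: i0 ld.MEM  no-port MEM/BR
c1: i1&i2 beq.BR/add.ALU  2-wide
c2: i3&i4 add.ALU/xor.ALU  2-wide
c3: i5 blt.BR  no-port BR/MEM
c4: i6&i7 ld.MEM/and.ALU  2-wide
c5: i8 and.ALU  WAW r7
c6: i9 sub.ALU  tail

PAIRS = 3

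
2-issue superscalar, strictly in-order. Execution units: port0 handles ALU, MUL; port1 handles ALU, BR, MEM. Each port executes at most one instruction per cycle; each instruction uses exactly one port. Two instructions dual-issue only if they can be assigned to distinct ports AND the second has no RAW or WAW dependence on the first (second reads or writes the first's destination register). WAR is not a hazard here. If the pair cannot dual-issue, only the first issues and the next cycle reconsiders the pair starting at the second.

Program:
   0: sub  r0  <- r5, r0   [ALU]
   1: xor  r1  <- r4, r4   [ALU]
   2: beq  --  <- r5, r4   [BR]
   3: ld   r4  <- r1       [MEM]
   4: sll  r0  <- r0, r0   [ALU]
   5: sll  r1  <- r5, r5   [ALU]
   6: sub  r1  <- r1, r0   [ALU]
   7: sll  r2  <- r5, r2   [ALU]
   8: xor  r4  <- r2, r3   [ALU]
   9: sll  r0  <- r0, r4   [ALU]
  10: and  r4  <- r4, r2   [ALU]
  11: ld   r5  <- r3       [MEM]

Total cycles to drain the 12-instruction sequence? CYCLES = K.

#0 head=0: sub.ALU/xor.ALU i0&i1 dual
#1 head=2: beq.BR i2 no-port BR/MEM
#2 head=3: ld.MEM/sll.ALU i3&i4 dual
#3 head=5: sll.ALU i5 RAW+WAW r1
#4 head=6: sub.ALU/sll.ALU i6&i7 dual
#5 head=8: xor.ALU i8 RAW r4
#6 head=9: sll.ALU/and.ALU i9&i10 dual
#7 head=11: ld.MEM i11 tail

CYCLES = 8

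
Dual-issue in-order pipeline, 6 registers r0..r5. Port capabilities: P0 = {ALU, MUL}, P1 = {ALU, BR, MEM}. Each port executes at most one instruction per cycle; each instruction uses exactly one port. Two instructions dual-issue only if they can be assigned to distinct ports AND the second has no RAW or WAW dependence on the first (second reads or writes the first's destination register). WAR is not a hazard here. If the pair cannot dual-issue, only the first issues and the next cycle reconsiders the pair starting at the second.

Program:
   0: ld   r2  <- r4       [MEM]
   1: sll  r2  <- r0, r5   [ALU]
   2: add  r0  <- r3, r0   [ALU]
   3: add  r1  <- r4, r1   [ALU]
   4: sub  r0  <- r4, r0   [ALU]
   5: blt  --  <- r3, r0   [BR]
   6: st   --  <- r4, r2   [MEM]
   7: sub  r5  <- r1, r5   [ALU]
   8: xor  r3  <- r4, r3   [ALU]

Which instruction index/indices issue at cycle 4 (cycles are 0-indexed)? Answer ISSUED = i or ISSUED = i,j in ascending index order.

t=0 i0:ld.MEM ; WAW r2
t=1 i1/i2:sll.ALU;add.ALU ; dual
t=2 i3/i4:add.ALU;sub.ALU ; dual
t=3 i5:blt.BR ; no-port BR/MEM
t=4 i6/i7:st.MEM;sub.ALU ; dual
t=5 i8:xor.ALU ; tail

ISSUED = 6,7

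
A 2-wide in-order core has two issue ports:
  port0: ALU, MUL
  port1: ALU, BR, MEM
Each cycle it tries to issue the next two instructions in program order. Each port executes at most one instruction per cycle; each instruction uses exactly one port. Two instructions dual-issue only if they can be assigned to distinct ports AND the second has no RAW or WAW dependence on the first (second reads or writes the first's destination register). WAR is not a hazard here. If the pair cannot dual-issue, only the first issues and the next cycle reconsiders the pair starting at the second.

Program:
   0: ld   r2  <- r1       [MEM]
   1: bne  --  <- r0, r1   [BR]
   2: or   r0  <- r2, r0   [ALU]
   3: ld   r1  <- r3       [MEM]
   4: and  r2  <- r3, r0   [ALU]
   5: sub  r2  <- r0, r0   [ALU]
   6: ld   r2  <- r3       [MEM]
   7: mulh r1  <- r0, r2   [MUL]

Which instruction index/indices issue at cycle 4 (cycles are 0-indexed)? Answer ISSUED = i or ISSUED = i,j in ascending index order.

ISSUED = 6

[0] i0  ld.MEM  -- no-port MEM/BR
[1] i1,i2  bne.BR;or.ALU  -- pair
[2] i3,i4  ld.MEM;and.ALU  -- pair
[3] i5  sub.ALU  -- WAW r2
[4] i6  ld.MEM  -- RAW r2
[5] i7  mulh.MUL  -- tail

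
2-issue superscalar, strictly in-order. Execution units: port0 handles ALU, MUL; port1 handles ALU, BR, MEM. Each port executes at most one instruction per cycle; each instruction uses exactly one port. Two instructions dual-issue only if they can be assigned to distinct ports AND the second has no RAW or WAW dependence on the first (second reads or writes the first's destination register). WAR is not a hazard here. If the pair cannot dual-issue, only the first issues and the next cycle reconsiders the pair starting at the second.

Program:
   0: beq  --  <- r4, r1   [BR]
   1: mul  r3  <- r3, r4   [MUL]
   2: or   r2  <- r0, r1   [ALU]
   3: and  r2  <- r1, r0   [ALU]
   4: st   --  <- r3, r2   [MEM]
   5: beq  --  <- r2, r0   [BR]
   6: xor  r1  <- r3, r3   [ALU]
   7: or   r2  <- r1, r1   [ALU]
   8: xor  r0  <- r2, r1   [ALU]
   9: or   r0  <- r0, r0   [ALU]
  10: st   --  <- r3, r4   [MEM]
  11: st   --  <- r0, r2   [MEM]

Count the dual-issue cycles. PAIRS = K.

PAIRS = 3

t=0 i0/i1:beq.BR/mul.MUL ; 2-wide
t=1 i2:or.ALU ; WAW r2
t=2 i3:and.ALU ; RAW r2
t=3 i4:st.MEM ; no-port MEM/BR
t=4 i5/i6:beq.BR/xor.ALU ; 2-wide
t=5 i7:or.ALU ; RAW r2
t=6 i8:xor.ALU ; RAW+WAW r0
t=7 i9/i10:or.ALU/st.MEM ; 2-wide
t=8 i11:st.MEM ; tail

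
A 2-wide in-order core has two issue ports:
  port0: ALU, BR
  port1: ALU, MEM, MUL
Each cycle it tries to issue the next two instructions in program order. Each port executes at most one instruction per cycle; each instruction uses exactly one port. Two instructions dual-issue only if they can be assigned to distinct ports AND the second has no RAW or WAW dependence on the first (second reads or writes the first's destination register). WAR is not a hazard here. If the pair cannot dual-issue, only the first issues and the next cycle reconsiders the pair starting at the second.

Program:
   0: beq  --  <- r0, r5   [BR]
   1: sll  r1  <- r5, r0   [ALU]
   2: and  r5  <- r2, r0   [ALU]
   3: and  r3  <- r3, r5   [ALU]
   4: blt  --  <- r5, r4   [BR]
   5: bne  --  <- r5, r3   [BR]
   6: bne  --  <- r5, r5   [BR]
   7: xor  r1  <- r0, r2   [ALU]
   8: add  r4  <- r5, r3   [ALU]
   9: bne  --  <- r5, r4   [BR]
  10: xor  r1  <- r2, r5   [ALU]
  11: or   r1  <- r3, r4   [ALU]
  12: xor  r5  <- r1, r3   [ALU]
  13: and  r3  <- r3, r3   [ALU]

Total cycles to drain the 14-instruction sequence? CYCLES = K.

CYCLES = 9

[0] i0+i1  beq;sll  -- pair
[1] i2  and  -- RAW r5
[2] i3+i4  and;blt  -- pair
[3] i5  bne  -- no-port BR/BR
[4] i6+i7  bne;xor  -- pair
[5] i8  add  -- RAW r4
[6] i9+i10  bne;xor  -- pair
[7] i11  or  -- RAW r1
[8] i12+i13  xor;and  -- pair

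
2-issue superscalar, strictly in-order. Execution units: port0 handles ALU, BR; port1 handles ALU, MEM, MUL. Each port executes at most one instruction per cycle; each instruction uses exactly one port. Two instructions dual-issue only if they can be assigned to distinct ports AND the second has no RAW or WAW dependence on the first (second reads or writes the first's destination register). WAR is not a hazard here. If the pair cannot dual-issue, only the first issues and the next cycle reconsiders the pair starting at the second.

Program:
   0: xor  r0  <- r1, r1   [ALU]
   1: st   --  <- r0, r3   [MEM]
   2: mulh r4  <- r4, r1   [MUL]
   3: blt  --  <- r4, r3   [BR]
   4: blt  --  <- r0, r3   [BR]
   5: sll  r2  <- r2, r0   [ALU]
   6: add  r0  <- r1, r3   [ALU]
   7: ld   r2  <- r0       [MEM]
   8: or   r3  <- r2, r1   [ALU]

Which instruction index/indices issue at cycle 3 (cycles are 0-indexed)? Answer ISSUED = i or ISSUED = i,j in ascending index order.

ISSUED = 3

[0] i0  xor  -- RAW r0
[1] i1  st  -- no-port MEM/MUL
[2] i2  mulh  -- RAW r4
[3] i3  blt  -- no-port BR/BR
[4] i4,i5  blt+sll  -- pair
[5] i6  add  -- RAW r0
[6] i7  ld  -- RAW r2
[7] i8  or  -- tail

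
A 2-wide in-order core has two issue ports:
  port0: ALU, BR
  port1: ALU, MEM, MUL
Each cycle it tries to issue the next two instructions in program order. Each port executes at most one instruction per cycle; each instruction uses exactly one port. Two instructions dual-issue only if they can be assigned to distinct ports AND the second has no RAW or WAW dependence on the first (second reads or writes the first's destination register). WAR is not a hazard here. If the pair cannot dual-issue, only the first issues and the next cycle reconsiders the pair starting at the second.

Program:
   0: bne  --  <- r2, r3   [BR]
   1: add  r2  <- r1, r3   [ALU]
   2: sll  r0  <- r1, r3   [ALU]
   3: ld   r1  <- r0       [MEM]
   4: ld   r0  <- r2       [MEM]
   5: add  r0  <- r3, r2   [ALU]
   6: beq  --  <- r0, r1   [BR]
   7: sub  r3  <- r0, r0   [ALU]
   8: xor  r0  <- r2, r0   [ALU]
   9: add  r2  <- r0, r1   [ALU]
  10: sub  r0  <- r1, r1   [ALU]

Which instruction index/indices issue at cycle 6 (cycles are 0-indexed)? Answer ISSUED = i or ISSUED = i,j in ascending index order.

ISSUED = 8

  cy0 -> i0,i1 (bne.BR;add.ALU) 2-wide
  cy1 -> i2 (sll.ALU) RAW r0
  cy2 -> i3 (ld.MEM) no-port MEM/MEM
  cy3 -> i4 (ld.MEM) WAW r0
  cy4 -> i5 (add.ALU) RAW r0
  cy5 -> i6,i7 (beq.BR;sub.ALU) 2-wide
  cy6 -> i8 (xor.ALU) RAW r0
  cy7 -> i9,i10 (add.ALU;sub.ALU) 2-wide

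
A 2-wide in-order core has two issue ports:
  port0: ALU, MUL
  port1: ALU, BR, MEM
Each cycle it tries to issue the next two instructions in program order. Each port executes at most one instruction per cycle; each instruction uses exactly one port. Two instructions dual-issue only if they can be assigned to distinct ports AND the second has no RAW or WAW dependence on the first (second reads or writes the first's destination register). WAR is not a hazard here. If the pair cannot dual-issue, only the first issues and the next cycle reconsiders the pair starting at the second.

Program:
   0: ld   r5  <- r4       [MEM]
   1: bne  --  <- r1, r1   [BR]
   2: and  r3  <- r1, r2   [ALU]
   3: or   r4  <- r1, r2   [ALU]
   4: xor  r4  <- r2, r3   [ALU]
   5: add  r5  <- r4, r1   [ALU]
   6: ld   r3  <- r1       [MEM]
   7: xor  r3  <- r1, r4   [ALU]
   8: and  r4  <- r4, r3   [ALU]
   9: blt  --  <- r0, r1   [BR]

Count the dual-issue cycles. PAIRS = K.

c0: i0 ld.MEM  no-port MEM/BR
c1: i1&i2 bne.BR and.ALU  pair
c2: i3 or.ALU  WAW r4
c3: i4 xor.ALU  RAW r4
c4: i5&i6 add.ALU ld.MEM  pair
c5: i7 xor.ALU  RAW r3
c6: i8&i9 and.ALU blt.BR  pair

PAIRS = 3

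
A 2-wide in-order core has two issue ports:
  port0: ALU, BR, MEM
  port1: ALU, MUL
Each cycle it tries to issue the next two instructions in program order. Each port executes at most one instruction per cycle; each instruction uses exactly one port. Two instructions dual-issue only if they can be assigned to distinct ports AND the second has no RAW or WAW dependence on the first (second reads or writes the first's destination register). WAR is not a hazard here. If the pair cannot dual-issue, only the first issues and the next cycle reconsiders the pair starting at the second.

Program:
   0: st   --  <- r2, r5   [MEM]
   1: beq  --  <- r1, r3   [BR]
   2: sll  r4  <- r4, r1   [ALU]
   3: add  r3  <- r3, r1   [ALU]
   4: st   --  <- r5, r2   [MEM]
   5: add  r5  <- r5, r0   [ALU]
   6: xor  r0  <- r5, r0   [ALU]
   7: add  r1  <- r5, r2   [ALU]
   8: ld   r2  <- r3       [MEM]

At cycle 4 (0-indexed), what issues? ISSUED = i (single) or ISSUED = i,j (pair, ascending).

t=0 i0:st.MEM ; no-port MEM/BR
t=1 i1,i2:beq.BR+sll.ALU ; dual
t=2 i3,i4:add.ALU+st.MEM ; dual
t=3 i5:add.ALU ; RAW r5
t=4 i6,i7:xor.ALU+add.ALU ; dual
t=5 i8:ld.MEM ; tail

ISSUED = 6,7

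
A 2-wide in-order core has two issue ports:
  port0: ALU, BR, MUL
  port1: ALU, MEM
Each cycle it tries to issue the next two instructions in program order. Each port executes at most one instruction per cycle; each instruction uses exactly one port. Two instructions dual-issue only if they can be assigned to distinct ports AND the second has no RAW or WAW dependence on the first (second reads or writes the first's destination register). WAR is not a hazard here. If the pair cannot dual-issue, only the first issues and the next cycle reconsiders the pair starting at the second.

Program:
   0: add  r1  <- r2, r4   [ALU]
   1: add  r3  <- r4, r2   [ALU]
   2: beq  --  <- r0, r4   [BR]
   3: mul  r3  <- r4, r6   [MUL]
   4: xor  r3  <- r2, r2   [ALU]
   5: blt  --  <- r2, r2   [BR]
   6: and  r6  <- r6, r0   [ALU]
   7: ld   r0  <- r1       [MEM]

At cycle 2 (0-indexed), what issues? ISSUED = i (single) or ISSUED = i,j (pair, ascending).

ISSUED = 3

0. add/add @i0/i1  | dual
1. beq @i2  | no-port BR/MUL
2. mul @i3  | WAW r3
3. xor/blt @i4/i5  | dual
4. and/ld @i6/i7  | dual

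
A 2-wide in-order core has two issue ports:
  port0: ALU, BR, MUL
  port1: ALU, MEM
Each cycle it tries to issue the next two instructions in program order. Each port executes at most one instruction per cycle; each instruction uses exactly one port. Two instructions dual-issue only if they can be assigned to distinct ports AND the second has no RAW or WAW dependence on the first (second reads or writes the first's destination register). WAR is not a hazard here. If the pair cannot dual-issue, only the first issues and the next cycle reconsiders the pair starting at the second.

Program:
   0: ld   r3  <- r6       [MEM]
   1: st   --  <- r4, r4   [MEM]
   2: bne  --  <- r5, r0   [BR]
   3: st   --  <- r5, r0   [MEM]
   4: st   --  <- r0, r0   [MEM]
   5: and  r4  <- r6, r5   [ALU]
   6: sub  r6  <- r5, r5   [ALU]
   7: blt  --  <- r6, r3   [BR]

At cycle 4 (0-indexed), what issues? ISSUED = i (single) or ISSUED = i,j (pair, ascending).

[0] i0  ld.MEM  -- no-port MEM/MEM
[1] i1+i2  st.MEM;bne.BR  -- dual
[2] i3  st.MEM  -- no-port MEM/MEM
[3] i4+i5  st.MEM;and.ALU  -- dual
[4] i6  sub.ALU  -- RAW r6
[5] i7  blt.BR  -- tail

ISSUED = 6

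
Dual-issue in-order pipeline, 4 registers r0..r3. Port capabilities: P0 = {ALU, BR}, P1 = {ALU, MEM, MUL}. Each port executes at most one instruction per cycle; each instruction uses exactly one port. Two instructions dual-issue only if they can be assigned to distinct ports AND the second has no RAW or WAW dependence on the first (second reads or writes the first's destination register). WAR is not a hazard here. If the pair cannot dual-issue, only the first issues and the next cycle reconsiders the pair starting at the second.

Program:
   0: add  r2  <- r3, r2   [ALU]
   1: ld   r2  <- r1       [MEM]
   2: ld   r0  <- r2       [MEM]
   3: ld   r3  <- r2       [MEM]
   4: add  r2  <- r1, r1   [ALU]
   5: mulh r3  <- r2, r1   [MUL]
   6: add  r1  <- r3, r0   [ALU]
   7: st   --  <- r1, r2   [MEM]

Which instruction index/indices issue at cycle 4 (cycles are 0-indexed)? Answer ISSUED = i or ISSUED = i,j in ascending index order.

t=0 i0:add.ALU ; WAW r2
t=1 i1:ld.MEM ; no-port MEM/MEM
t=2 i2:ld.MEM ; no-port MEM/MEM
t=3 i3+i4:ld.MEM+add.ALU ; dual
t=4 i5:mulh.MUL ; RAW r3
t=5 i6:add.ALU ; RAW r1
t=6 i7:st.MEM ; tail

ISSUED = 5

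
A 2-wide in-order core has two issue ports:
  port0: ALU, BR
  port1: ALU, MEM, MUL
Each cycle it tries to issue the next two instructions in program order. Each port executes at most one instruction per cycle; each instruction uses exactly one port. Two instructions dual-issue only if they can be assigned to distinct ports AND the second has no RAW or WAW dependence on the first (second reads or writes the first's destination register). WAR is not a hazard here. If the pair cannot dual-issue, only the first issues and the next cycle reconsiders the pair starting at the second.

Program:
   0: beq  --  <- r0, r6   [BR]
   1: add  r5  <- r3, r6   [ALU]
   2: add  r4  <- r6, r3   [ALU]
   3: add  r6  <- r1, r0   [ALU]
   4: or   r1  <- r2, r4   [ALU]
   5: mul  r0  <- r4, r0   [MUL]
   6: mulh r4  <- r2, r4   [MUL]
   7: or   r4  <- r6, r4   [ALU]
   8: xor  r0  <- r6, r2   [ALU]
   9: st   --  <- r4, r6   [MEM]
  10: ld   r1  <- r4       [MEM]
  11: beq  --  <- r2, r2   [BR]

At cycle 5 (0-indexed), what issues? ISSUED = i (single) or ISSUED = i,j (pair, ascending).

0. beq.BR/add.ALU @i0,i1  | pair
1. add.ALU/add.ALU @i2,i3  | pair
2. or.ALU/mul.MUL @i4,i5  | pair
3. mulh.MUL @i6  | RAW+WAW r4
4. or.ALU/xor.ALU @i7,i8  | pair
5. st.MEM @i9  | no-port MEM/MEM
6. ld.MEM/beq.BR @i10,i11  | pair

ISSUED = 9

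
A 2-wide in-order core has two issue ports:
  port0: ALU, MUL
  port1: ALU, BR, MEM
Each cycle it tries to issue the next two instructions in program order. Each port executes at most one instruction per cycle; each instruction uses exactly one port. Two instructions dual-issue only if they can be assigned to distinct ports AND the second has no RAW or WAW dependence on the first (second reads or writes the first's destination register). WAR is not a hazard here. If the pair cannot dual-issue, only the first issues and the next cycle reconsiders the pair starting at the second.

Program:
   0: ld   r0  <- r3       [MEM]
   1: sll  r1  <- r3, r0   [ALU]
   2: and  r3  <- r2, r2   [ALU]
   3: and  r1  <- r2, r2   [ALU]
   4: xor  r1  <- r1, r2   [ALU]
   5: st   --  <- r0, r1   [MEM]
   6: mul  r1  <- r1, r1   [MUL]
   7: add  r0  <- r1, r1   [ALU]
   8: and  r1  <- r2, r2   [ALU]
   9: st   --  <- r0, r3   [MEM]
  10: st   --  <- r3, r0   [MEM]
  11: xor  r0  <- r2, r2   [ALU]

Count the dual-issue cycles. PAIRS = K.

c0: i0 ld  RAW r0
c1: i1&i2 sll;and  2-wide
c2: i3 and  RAW+WAW r1
c3: i4 xor  RAW r1
c4: i5&i6 st;mul  2-wide
c5: i7&i8 add;and  2-wide
c6: i9 st  no-port MEM/MEM
c7: i10&i11 st;xor  2-wide

PAIRS = 4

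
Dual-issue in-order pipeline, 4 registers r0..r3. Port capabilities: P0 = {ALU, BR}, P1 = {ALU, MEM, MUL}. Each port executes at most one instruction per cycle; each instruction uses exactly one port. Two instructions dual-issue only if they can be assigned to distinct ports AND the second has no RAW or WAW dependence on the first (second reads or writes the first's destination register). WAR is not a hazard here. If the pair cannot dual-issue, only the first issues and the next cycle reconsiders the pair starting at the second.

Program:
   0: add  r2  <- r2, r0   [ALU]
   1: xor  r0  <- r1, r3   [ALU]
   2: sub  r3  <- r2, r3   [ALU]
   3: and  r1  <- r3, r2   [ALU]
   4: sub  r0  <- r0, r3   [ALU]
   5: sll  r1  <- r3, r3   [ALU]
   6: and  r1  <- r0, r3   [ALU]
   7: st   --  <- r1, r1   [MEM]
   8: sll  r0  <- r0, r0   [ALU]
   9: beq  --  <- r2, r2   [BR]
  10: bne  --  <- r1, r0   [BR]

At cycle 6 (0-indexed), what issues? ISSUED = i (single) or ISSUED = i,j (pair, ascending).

t=0 i0,i1:add.ALU/xor.ALU ; dual
t=1 i2:sub.ALU ; RAW r3
t=2 i3,i4:and.ALU/sub.ALU ; dual
t=3 i5:sll.ALU ; WAW r1
t=4 i6:and.ALU ; RAW r1
t=5 i7,i8:st.MEM/sll.ALU ; dual
t=6 i9:beq.BR ; no-port BR/BR
t=7 i10:bne.BR ; tail

ISSUED = 9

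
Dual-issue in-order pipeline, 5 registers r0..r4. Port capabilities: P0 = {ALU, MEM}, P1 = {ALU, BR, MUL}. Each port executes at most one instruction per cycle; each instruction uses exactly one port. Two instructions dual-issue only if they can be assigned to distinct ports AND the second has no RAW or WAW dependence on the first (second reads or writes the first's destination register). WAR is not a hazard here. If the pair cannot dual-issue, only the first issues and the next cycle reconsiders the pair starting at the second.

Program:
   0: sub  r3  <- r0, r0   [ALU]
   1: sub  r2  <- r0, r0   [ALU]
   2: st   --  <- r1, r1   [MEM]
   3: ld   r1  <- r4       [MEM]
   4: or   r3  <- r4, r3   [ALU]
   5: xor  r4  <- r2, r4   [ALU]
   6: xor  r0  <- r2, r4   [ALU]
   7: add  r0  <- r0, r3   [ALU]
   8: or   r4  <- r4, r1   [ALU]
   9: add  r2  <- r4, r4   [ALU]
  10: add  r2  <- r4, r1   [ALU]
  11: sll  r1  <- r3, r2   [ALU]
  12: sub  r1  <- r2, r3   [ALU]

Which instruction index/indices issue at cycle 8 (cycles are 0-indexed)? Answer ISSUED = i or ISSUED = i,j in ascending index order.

[0] i0,i1  sub.ALU+sub.ALU  -- pair
[1] i2  st.MEM  -- no-port MEM/MEM
[2] i3,i4  ld.MEM+or.ALU  -- pair
[3] i5  xor.ALU  -- RAW r4
[4] i6  xor.ALU  -- RAW+WAW r0
[5] i7,i8  add.ALU+or.ALU  -- pair
[6] i9  add.ALU  -- WAW r2
[7] i10  add.ALU  -- RAW r2
[8] i11  sll.ALU  -- WAW r1
[9] i12  sub.ALU  -- tail

ISSUED = 11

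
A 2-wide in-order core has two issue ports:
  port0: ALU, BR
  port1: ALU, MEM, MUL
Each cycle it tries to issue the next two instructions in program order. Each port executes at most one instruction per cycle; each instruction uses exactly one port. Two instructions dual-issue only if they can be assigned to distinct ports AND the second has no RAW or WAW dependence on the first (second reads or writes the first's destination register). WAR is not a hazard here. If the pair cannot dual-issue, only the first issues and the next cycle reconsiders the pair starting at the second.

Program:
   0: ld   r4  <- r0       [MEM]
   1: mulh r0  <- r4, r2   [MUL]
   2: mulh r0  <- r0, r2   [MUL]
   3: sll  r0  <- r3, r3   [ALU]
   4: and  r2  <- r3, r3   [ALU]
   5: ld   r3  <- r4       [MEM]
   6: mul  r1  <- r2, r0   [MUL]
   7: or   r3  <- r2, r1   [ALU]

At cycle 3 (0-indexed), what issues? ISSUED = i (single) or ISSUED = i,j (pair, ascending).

0. ld @i0  | no-port MEM/MUL
1. mulh @i1  | no-port MUL/MUL
2. mulh @i2  | WAW r0
3. sll and @i3/i4  | 2-wide
4. ld @i5  | no-port MEM/MUL
5. mul @i6  | RAW r1
6. or @i7  | tail

ISSUED = 3,4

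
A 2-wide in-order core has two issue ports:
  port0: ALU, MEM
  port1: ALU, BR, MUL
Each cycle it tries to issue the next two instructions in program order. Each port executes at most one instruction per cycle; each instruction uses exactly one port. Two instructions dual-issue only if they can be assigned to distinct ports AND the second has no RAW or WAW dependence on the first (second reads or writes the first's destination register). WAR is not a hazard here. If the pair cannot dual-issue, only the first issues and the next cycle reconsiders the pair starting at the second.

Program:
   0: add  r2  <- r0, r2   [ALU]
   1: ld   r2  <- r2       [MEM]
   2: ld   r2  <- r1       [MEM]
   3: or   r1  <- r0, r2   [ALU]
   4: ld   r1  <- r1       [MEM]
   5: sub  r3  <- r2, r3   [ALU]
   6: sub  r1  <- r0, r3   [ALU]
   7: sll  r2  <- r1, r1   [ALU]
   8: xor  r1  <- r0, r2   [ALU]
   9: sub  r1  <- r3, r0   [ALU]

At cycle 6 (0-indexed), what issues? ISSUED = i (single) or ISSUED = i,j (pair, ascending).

#0 head=0: add.ALU i0 RAW+WAW r2
#1 head=1: ld.MEM i1 no-port MEM/MEM
#2 head=2: ld.MEM i2 RAW r2
#3 head=3: or.ALU i3 RAW+WAW r1
#4 head=4: ld.MEM/sub.ALU i4&i5 dual
#5 head=6: sub.ALU i6 RAW r1
#6 head=7: sll.ALU i7 RAW r2
#7 head=8: xor.ALU i8 WAW r1
#8 head=9: sub.ALU i9 tail

ISSUED = 7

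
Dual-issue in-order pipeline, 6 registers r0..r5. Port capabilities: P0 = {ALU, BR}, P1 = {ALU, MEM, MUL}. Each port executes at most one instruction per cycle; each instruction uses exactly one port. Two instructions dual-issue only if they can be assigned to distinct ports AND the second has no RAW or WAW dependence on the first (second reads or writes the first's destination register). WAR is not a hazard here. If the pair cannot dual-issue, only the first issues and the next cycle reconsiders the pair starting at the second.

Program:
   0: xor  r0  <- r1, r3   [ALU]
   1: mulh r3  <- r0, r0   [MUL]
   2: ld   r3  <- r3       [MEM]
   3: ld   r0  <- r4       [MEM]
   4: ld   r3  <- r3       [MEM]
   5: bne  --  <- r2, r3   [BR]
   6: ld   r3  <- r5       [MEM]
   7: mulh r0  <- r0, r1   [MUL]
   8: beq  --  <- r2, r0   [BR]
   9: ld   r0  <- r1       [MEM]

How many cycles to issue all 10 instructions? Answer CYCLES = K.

t=0 i0:xor.ALU ; RAW r0
t=1 i1:mulh.MUL ; no-port MUL/MEM
t=2 i2:ld.MEM ; no-port MEM/MEM
t=3 i3:ld.MEM ; no-port MEM/MEM
t=4 i4:ld.MEM ; RAW r3
t=5 i5,i6:bne.BR/ld.MEM ; dual
t=6 i7:mulh.MUL ; RAW r0
t=7 i8,i9:beq.BR/ld.MEM ; dual

CYCLES = 8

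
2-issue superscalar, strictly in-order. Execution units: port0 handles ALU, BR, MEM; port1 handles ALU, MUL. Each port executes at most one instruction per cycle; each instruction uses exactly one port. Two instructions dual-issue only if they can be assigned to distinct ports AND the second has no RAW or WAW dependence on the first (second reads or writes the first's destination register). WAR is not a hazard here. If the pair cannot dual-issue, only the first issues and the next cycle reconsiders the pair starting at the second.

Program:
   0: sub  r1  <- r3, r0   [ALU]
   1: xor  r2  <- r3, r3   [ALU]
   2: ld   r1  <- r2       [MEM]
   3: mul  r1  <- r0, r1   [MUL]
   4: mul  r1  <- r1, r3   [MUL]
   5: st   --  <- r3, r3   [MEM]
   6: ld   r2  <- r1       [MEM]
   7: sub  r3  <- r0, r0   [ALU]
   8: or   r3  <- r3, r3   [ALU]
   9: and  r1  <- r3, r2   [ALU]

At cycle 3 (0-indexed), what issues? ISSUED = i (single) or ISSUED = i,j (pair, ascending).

ISSUED = 4,5

  cy0 -> i0,i1 (sub.ALU/xor.ALU) 2-wide
  cy1 -> i2 (ld.MEM) RAW+WAW r1
  cy2 -> i3 (mul.MUL) no-port MUL/MUL
  cy3 -> i4,i5 (mul.MUL/st.MEM) 2-wide
  cy4 -> i6,i7 (ld.MEM/sub.ALU) 2-wide
  cy5 -> i8 (or.ALU) RAW r3
  cy6 -> i9 (and.ALU) tail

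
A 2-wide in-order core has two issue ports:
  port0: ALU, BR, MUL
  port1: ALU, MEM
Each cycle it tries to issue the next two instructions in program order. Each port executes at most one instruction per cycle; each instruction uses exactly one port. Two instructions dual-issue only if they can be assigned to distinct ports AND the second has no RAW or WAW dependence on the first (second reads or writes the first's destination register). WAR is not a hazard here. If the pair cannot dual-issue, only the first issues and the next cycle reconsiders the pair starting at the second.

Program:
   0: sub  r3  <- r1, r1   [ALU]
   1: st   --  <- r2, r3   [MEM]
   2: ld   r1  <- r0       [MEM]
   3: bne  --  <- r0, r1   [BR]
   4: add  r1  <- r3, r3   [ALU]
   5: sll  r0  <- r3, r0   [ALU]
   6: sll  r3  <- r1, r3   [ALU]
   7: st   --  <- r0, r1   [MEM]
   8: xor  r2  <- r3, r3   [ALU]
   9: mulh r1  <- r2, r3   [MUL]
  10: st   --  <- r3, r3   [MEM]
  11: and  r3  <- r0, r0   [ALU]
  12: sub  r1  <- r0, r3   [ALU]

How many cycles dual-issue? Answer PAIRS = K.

PAIRS = 4

  cy0 -> i0 (sub) RAW r3
  cy1 -> i1 (st) no-port MEM/MEM
  cy2 -> i2 (ld) RAW r1
  cy3 -> i3/i4 (bne;add) dual
  cy4 -> i5/i6 (sll;sll) dual
  cy5 -> i7/i8 (st;xor) dual
  cy6 -> i9/i10 (mulh;st) dual
  cy7 -> i11 (and) RAW r3
  cy8 -> i12 (sub) tail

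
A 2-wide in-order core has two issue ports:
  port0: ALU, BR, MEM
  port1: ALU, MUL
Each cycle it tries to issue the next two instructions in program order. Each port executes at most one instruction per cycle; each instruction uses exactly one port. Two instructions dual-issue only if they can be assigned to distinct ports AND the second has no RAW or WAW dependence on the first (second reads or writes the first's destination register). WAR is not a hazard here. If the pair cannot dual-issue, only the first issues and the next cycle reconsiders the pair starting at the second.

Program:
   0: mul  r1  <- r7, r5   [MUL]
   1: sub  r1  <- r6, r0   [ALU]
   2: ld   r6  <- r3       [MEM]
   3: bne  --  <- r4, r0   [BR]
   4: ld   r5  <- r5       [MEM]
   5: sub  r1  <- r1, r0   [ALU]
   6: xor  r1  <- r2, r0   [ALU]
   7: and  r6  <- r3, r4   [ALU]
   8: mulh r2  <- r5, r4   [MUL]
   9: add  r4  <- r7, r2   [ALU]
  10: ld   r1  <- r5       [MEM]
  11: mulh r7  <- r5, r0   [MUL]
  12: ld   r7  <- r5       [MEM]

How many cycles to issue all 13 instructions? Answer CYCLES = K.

0. mul.MUL @i0  | WAW r1
1. sub.ALU ld.MEM @i1+i2  | pair
2. bne.BR @i3  | no-port BR/MEM
3. ld.MEM sub.ALU @i4+i5  | pair
4. xor.ALU and.ALU @i6+i7  | pair
5. mulh.MUL @i8  | RAW r2
6. add.ALU ld.MEM @i9+i10  | pair
7. mulh.MUL @i11  | WAW r7
8. ld.MEM @i12  | tail

CYCLES = 9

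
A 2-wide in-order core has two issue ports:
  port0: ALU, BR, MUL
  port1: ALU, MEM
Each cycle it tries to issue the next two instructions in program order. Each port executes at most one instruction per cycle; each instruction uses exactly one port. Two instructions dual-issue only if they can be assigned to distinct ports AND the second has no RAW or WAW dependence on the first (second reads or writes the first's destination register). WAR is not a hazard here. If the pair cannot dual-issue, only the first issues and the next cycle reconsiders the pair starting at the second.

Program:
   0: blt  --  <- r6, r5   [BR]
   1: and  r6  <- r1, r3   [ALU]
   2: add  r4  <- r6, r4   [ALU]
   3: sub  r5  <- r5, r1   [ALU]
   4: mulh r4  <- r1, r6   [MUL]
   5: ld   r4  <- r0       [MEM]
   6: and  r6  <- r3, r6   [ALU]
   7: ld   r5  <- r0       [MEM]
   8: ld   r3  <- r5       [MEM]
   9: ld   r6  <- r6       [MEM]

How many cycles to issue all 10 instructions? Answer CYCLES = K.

CYCLES = 7

c0: i0,i1 blt and  pair
c1: i2,i3 add sub  pair
c2: i4 mulh  WAW r4
c3: i5,i6 ld and  pair
c4: i7 ld  no-port MEM/MEM
c5: i8 ld  no-port MEM/MEM
c6: i9 ld  tail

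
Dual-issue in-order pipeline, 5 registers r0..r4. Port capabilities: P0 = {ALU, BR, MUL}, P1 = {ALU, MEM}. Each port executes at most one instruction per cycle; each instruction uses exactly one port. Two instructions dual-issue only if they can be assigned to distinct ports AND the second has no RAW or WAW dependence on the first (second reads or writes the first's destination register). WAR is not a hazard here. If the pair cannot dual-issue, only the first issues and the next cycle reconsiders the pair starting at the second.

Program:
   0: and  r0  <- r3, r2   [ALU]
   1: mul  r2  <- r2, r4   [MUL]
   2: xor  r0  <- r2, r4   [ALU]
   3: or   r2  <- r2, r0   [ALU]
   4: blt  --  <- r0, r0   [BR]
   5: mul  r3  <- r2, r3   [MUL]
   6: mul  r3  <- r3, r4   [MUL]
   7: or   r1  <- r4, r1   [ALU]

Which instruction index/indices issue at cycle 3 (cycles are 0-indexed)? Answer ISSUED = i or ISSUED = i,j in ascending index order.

ISSUED = 5

c0: i0+i1 and.ALU;mul.MUL  pair
c1: i2 xor.ALU  RAW r0
c2: i3+i4 or.ALU;blt.BR  pair
c3: i5 mul.MUL  no-port MUL/MUL
c4: i6+i7 mul.MUL;or.ALU  pair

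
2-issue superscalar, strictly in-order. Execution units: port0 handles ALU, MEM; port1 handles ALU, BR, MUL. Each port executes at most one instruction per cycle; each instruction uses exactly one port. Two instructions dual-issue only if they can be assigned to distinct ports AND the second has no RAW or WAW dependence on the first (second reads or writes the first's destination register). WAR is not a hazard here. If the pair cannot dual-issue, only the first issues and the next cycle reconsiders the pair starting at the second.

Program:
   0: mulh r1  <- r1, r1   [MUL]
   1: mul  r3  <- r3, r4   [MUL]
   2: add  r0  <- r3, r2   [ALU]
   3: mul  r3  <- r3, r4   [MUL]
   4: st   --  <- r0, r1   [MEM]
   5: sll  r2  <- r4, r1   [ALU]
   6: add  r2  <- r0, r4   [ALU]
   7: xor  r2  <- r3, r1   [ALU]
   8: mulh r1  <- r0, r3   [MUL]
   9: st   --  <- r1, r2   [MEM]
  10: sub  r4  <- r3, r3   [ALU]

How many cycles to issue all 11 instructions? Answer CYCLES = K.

CYCLES = 7

c0: i0 mulh  no-port MUL/MUL
c1: i1 mul  RAW r3
c2: i2,i3 add+mul  pair
c3: i4,i5 st+sll  pair
c4: i6 add  WAW r2
c5: i7,i8 xor+mulh  pair
c6: i9,i10 st+sub  pair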